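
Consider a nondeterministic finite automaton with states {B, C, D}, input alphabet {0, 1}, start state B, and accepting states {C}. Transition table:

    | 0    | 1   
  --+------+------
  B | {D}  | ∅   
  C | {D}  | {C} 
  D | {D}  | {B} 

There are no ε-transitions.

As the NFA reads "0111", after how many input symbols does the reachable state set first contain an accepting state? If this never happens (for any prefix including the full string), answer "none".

Start in {B}.
Read '0': B→{D}; now {D}.
Read '1': D→{B}; now {B}.
Read '1': B→∅; now ∅.
The set is empty and remains empty for the remaining 1 symbol.
No reachable set along the way intersects F.

none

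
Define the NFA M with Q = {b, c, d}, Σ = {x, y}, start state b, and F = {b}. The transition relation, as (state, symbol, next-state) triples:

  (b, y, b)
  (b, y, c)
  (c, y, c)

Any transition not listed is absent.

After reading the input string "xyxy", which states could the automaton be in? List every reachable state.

Start in {b}.
Read 'x': {b} → ∅.
The set is empty and remains empty for the remaining 3 symbols.

∅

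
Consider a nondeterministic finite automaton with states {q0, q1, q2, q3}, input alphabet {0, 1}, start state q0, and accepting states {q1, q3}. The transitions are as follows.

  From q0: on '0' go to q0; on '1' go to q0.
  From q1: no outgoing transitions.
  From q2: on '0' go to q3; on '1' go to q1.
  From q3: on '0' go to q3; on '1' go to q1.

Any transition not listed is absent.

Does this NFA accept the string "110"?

No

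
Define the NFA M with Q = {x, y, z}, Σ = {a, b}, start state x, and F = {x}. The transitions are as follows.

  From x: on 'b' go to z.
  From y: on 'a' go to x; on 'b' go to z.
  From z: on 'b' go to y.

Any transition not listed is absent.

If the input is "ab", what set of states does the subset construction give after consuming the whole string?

∅

Start in {x}.
Read 'a': {x} → ∅.
The set is empty and remains empty for the remaining 1 symbol.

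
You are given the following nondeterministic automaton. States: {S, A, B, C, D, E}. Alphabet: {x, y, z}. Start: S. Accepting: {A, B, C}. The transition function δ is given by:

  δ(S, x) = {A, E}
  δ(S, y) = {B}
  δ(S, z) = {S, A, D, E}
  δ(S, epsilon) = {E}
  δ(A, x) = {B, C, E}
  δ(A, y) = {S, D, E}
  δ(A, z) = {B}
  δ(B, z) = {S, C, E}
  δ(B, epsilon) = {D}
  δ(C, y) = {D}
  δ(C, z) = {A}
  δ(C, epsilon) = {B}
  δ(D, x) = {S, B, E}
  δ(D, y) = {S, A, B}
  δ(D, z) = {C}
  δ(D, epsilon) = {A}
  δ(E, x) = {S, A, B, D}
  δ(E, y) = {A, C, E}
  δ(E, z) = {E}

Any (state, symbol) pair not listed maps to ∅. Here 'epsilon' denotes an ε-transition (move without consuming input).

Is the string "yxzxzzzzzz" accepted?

Yes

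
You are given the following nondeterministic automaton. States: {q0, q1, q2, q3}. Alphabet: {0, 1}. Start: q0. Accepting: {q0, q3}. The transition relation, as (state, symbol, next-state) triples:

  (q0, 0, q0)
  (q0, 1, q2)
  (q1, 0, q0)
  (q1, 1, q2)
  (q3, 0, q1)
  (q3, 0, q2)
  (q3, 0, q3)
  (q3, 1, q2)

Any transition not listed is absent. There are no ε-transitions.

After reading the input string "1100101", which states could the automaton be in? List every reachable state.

∅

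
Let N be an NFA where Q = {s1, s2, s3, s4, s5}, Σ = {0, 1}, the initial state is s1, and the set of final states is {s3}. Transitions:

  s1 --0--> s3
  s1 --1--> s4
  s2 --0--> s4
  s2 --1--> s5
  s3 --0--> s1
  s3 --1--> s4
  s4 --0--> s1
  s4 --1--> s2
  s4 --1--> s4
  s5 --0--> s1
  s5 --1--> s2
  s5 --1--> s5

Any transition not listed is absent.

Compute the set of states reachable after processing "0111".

{s2, s4, s5}

Start in {s1}.
Read '0': {s1} → {s3}.
Read '1': {s3} → {s4}.
Read '1': {s4} → {s2, s4}.
Read '1': {s2, s4} → {s2, s4, s5}.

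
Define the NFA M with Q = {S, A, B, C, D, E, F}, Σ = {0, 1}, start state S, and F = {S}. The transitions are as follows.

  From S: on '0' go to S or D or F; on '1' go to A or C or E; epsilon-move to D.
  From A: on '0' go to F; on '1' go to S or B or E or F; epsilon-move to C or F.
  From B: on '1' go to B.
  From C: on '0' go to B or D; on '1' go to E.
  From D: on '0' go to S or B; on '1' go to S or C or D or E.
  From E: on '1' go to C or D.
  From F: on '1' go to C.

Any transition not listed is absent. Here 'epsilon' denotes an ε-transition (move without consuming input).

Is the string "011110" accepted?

Yes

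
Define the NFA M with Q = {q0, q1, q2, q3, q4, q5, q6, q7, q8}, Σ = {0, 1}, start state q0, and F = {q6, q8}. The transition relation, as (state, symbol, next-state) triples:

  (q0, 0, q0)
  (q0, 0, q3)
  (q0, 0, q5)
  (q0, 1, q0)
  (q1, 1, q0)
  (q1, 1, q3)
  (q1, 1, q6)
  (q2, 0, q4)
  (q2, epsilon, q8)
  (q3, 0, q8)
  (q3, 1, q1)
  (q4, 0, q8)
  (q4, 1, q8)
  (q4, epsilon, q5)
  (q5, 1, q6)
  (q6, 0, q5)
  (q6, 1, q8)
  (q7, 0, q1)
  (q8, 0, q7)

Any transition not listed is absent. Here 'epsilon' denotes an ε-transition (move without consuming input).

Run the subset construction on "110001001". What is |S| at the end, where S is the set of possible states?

3

Start in {q0}.
Read '1': {q0} → {q0}.
Read '1': {q0} → {q0}.
Read '0': {q0} → {q0, q3, q5}.
Read '0': {q0, q3, q5} → {q0, q3, q5, q8}.
Read '0': {q0, q3, q5, q8} → {q0, q3, q5, q7, q8}.
Read '1': {q0, q3, q5, q7, q8} → {q0, q1, q6}.
Read '0': {q0, q1, q6} → {q0, q3, q5}.
Read '0': {q0, q3, q5} → {q0, q3, q5, q8}.
Read '1': {q0, q3, q5, q8} → {q0, q1, q6}.
That set has 3 states.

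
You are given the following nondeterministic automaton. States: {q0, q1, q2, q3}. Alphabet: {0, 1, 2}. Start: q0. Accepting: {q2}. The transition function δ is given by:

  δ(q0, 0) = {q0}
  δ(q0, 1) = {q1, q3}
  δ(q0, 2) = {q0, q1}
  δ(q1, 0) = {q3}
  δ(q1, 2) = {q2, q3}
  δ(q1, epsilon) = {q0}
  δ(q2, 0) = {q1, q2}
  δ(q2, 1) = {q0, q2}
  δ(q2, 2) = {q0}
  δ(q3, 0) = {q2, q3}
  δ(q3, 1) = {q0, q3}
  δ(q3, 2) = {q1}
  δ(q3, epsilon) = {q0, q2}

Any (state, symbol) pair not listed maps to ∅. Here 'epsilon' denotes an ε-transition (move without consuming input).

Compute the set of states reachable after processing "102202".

{q0, q1, q2, q3}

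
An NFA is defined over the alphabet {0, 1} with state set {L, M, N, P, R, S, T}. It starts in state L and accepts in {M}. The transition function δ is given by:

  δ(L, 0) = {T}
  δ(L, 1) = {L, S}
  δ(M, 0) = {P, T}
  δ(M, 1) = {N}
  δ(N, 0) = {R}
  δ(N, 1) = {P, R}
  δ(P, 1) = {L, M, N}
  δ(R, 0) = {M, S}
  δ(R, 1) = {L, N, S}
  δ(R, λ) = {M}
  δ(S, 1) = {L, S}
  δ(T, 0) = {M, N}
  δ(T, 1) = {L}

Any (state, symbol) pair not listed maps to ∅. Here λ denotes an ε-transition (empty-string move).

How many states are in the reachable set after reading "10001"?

Start in {L}.
Read '1': {L} → {L, S}.
Read '0': {L, S} → {T}.
Read '0': {T} → {M, N}.
Read '0': {M, N} → {M, P, R, T}.
Read '1': {M, P, R, T} → {L, M, N, S}.
That set has 4 states.

4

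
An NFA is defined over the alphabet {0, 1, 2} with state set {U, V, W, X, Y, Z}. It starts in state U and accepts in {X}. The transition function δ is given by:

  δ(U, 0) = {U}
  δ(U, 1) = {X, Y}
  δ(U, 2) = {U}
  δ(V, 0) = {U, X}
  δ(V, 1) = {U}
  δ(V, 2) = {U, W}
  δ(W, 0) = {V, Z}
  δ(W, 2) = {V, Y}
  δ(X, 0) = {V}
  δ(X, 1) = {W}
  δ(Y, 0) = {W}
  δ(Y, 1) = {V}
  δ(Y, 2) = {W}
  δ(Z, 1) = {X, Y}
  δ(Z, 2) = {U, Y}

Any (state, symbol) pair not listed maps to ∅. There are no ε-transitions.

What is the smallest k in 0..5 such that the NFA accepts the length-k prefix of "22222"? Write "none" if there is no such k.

Start in {U}.
Read '2': U→{U}; now {U}.
Read '2': U→{U}; now {U}.
Read '2': U→{U}; now {U}.
Read '2': U→{U}; now {U}.
Read '2': U→{U}; now {U}.
No reachable set along the way intersects F.

none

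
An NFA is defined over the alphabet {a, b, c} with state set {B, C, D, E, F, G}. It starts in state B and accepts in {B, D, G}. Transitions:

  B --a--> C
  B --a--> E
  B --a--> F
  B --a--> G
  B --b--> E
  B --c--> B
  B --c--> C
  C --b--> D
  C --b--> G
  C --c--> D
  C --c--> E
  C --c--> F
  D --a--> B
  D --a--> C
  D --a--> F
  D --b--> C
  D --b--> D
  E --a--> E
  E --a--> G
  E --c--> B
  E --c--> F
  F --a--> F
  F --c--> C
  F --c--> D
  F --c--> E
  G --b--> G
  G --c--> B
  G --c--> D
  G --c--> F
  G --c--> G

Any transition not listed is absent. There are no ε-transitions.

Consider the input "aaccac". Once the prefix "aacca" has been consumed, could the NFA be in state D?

No

Start in {B}.
Read 'a': B→{C, E, F, G}; now {C, E, F, G}.
Read 'a': C→∅, E→{E, G}, F→{F}, G→∅; now {E, F, G}.
Read 'c': E→{B, F}, F→{C, D, E}, G→{B, D, F, G}; now {B, C, D, E, F, G}.
Read 'c': B→{B, C}, C→{D, E, F}, D→∅, E→{B, F}, F→{C, D, E}, G→{B, D, F, G}; now {B, C, D, E, F, G}.
Read 'a': B→{C, E, F, G}, C→∅, D→{B, C, F}, E→{E, G}, F→{F}, G→∅; now {B, C, E, F, G}.
State D is not in {B, C, E, F, G}.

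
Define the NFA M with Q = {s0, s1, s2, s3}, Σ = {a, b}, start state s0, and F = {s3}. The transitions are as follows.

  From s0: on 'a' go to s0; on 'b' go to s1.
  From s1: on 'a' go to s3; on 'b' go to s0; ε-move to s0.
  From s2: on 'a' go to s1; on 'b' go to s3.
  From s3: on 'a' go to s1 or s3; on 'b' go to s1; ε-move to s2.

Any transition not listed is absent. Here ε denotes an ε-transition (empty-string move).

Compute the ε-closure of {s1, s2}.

{s0, s1, s2}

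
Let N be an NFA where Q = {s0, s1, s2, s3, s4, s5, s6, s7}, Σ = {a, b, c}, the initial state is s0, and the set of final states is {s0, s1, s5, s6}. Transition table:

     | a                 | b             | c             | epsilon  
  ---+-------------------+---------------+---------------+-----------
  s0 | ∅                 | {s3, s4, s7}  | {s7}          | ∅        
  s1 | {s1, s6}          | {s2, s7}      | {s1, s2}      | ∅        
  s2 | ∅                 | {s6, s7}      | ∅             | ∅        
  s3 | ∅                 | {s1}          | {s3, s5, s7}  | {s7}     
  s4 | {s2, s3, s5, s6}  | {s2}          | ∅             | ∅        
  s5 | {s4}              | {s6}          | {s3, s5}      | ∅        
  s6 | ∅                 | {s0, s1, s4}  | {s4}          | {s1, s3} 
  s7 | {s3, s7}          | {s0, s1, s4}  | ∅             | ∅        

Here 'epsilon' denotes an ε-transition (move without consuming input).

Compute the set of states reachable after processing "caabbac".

{s1, s2, s3, s4, s5, s7}

Start in {s0}.
Read 'c': {s0} → {s7}.
Read 'a': {s7} → {s3, s7}.
Read 'a': {s3, s7} → {s3, s7}.
Read 'b': {s3, s7} → {s0, s1, s4}.
Read 'b': {s0, s1, s4} → {s2, s3, s4, s7}.
Read 'a': {s2, s3, s4, s7} → {s1, s2, s3, s5, s6, s7}.
Read 'c': {s1, s2, s3, s5, s6, s7} → {s1, s2, s3, s4, s5, s7}.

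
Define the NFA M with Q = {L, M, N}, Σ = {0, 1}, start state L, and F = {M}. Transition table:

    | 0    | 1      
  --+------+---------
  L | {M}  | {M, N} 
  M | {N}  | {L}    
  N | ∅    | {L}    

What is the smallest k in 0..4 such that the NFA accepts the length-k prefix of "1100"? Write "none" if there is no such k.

1

Start in {L}.
Read '1': {L} → {M, N}.
None of the earlier sets intersect F, but {M, N} does.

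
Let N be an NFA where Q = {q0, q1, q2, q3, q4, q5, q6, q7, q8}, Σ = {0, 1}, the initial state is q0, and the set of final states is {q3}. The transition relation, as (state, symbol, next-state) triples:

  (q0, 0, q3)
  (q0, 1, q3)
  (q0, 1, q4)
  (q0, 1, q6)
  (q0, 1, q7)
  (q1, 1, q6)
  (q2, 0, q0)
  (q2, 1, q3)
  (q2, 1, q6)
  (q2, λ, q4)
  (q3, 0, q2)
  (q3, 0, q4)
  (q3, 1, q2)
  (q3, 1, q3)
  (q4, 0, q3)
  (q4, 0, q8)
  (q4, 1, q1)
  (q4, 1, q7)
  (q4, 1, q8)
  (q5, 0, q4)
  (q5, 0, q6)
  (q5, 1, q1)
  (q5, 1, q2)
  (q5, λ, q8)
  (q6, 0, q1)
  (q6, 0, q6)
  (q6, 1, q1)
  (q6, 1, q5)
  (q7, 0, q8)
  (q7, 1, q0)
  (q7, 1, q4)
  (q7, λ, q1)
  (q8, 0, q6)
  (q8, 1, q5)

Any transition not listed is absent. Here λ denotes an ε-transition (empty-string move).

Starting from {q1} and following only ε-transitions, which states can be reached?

{q1}

Begin with {q1}.
No ε-moves leave this set, so the closure equals the set itself.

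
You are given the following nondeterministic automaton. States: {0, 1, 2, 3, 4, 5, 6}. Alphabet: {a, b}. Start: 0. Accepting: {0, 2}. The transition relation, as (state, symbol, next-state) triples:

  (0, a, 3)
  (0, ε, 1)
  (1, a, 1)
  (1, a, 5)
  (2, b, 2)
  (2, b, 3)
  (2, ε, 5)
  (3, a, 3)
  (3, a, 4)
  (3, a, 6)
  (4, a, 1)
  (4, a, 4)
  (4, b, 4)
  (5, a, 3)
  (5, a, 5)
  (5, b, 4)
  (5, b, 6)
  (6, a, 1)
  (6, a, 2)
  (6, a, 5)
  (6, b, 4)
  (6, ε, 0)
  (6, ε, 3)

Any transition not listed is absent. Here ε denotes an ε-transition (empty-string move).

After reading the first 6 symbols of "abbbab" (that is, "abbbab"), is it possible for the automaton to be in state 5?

No

Start: ε-closure({0}) = {0, 1}.
Read 'a': 0→{3}, 1→{1, 5}; now {1, 3, 5}.
Read 'b': 1→∅, 3→∅, 5→{4, 6}; union {4, 6}; ε-closure = {0, 1, 3, 4, 6}.
Read 'b': 0→∅, 1→∅, 3→∅, 4→{4}, 6→{4}; now {4}.
Read 'b': 4→{4}; now {4}.
Read 'a': 4→{1, 4}; now {1, 4}.
Read 'b': 1→∅, 4→{4}; now {4}.
State 5 is not in {4}.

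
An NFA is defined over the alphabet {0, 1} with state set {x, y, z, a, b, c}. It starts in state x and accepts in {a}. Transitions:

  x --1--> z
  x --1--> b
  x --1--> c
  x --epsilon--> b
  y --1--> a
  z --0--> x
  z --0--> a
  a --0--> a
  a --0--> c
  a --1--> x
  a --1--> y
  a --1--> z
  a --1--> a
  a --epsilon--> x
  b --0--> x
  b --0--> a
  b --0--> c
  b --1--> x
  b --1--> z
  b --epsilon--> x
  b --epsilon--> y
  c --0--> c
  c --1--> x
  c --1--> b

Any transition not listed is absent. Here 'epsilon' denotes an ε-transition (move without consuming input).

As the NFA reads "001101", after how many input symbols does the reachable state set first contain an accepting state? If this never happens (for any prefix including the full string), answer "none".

1

Start: ε-closure({x}) = {x, y, b}.
Read '0': {x, y, b} → {x, y, a, b, c}.
None of the earlier sets intersect F, but {x, y, a, b, c} does.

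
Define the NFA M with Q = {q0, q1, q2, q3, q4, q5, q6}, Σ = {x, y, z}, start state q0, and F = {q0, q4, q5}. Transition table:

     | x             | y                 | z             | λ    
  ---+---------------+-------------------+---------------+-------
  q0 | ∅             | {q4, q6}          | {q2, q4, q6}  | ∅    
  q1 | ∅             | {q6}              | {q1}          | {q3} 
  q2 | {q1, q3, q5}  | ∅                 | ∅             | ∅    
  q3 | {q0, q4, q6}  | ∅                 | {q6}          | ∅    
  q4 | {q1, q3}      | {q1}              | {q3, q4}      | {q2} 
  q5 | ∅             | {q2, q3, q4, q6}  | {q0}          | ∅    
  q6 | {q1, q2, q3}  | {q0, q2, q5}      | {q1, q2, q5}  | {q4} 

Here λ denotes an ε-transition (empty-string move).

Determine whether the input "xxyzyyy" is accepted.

Start in {q0}.
Read 'x': q0→∅; now ∅.
The set is empty and remains empty for the remaining 6 symbols.
The final set ∅ contains no accepting state.

No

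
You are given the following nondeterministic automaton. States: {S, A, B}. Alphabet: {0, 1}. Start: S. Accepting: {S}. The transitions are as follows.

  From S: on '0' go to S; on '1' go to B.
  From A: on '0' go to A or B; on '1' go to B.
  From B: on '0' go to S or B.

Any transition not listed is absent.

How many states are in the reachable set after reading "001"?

Start in {S}.
Read '0': {S} → {S}.
Read '0': {S} → {S}.
Read '1': {S} → {B}.
That set has 1 state.

1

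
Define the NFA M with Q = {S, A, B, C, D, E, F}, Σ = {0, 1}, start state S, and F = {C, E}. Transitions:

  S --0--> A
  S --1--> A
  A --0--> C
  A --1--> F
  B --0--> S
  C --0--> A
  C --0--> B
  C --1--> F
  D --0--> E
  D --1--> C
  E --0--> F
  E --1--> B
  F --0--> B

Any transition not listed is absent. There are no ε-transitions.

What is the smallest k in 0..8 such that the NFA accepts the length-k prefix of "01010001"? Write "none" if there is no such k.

none

Start in {S}.
Read '0': {S} → {A}.
Read '1': {A} → {F}.
Read '0': {F} → {B}.
Read '1': {B} → ∅.
The set is empty and remains empty for the remaining 4 symbols.
No reachable set along the way intersects F.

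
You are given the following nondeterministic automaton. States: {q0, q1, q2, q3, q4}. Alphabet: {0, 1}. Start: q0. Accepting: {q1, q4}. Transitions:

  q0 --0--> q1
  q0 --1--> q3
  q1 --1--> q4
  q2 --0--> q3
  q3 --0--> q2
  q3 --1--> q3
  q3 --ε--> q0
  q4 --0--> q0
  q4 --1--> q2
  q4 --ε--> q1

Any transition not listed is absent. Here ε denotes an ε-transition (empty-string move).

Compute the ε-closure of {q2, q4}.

{q1, q2, q4}

Begin with {q2, q4}.
ε-move q4 → q1; add q1.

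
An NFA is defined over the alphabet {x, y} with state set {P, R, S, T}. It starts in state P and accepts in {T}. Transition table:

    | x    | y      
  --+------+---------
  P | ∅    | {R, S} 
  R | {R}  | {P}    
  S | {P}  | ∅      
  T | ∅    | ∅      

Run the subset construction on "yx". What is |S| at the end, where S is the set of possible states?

Start in {P}.
Read 'y': P→{R, S}; now {R, S}.
Read 'x': R→{R}, S→{P}; now {P, R}.
That set has 2 states.

2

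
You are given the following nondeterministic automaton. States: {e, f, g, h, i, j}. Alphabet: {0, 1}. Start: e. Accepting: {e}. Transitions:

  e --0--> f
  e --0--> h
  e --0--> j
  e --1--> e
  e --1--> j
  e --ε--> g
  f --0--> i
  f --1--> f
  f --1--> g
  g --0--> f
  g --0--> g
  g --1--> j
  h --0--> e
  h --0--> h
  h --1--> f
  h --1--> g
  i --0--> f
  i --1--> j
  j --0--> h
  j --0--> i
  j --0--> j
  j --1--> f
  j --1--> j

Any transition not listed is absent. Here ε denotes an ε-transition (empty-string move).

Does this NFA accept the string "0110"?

Start: ε-closure({e}) = {e, g}.
Read '0': {e, g} → {f, g, h, j}.
Read '1': {f, g, h, j} → {f, g, j}.
Read '1': {f, g, j} → {f, g, j}.
Read '0': {f, g, j} → {f, g, h, i, j}.
The final set {f, g, h, i, j} contains no accepting state.

No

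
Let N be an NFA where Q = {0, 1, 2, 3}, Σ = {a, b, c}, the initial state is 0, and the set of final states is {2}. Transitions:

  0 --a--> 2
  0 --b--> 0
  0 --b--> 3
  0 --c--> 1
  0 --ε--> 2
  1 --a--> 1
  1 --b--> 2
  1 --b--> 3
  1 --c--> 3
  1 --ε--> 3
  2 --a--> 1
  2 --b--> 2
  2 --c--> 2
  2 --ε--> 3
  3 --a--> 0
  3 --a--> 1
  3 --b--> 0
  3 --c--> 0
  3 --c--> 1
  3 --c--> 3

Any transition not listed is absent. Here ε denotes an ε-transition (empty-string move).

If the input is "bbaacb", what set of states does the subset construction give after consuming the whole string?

Start: ε-closure({0}) = {0, 2, 3}.
Read 'b': {0, 2, 3} → {0, 2, 3}.
Read 'b': {0, 2, 3} → {0, 2, 3}.
Read 'a': {0, 2, 3} → {0, 1, 2, 3}.
Read 'a': {0, 1, 2, 3} → {0, 1, 2, 3}.
Read 'c': {0, 1, 2, 3} → {0, 1, 2, 3}.
Read 'b': {0, 1, 2, 3} → {0, 2, 3}.

{0, 2, 3}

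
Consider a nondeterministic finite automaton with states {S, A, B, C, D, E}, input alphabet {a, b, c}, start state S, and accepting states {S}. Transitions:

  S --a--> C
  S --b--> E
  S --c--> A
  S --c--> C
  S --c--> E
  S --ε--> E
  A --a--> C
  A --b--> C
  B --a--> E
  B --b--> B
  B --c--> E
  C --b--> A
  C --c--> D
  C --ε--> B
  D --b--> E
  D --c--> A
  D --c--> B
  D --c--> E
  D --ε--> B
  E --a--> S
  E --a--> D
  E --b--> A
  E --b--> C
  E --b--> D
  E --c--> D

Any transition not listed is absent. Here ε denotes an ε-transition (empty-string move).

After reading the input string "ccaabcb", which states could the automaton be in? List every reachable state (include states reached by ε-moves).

Start: ε-closure({S}) = {S, E}.
Read 'c': S→{A, C, E}, E→{D}; union {A, C, D, E}; ε-closure = {A, B, C, D, E}.
Read 'c': A→∅, B→{E}, C→{D}, D→{A, B, E}, E→{D}; now {A, B, D, E}.
Read 'a': A→{C}, B→{E}, D→∅, E→{S, D}; union {S, C, D, E}; ε-closure = {S, B, C, D, E}.
Read 'a': S→{C}, B→{E}, C→∅, D→∅, E→{S, D}; union {S, C, D, E}; ε-closure = {S, B, C, D, E}.
Read 'b': S→{E}, B→{B}, C→{A}, D→{E}, E→{A, C, D}; now {A, B, C, D, E}.
Read 'c': A→∅, B→{E}, C→{D}, D→{A, B, E}, E→{D}; now {A, B, D, E}.
Read 'b': A→{C}, B→{B}, D→{E}, E→{A, C, D}; now {A, B, C, D, E}.

{A, B, C, D, E}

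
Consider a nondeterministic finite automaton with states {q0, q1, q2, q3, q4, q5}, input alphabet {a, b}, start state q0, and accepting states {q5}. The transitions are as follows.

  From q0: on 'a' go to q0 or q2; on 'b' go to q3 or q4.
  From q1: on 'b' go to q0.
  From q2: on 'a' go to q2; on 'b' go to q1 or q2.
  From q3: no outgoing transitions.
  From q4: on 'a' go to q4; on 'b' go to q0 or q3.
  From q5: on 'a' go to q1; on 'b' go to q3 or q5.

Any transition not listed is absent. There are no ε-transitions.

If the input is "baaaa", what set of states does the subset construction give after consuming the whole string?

{q4}

Start in {q0}.
Read 'b': {q0} → {q3, q4}.
Read 'a': {q3, q4} → {q4}.
Read 'a': {q4} → {q4}.
Read 'a': {q4} → {q4}.
Read 'a': {q4} → {q4}.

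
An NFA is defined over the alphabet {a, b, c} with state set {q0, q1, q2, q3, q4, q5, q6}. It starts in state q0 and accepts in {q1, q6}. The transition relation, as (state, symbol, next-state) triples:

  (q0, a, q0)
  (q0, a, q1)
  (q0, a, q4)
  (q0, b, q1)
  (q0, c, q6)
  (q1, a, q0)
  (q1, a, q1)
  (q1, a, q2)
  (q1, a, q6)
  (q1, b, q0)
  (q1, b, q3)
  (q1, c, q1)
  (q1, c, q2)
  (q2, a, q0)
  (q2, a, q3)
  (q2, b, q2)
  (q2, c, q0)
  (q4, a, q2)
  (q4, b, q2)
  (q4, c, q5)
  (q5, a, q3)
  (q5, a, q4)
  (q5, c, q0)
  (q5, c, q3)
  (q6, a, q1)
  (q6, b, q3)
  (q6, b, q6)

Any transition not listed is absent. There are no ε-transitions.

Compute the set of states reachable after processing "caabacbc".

{q0, q1, q2, q6}

Start in {q0}.
Read 'c': {q0} → {q6}.
Read 'a': {q6} → {q1}.
Read 'a': {q1} → {q0, q1, q2, q6}.
Read 'b': {q0, q1, q2, q6} → {q0, q1, q2, q3, q6}.
Read 'a': {q0, q1, q2, q3, q6} → {q0, q1, q2, q3, q4, q6}.
Read 'c': {q0, q1, q2, q3, q4, q6} → {q0, q1, q2, q5, q6}.
Read 'b': {q0, q1, q2, q5, q6} → {q0, q1, q2, q3, q6}.
Read 'c': {q0, q1, q2, q3, q6} → {q0, q1, q2, q6}.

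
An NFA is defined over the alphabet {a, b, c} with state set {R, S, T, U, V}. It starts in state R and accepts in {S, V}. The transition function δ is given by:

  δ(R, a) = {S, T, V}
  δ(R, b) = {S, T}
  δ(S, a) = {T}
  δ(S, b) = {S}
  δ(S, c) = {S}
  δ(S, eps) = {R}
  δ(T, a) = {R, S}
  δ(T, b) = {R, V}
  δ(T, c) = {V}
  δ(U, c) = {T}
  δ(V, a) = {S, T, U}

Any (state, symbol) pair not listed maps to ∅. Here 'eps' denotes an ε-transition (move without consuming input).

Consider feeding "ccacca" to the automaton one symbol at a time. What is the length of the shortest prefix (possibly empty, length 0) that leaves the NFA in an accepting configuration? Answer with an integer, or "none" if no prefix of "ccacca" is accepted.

Start in {R}.
Read 'c': R→∅; now ∅.
The set is empty and remains empty for the remaining 5 symbols.
No reachable set along the way intersects F.

none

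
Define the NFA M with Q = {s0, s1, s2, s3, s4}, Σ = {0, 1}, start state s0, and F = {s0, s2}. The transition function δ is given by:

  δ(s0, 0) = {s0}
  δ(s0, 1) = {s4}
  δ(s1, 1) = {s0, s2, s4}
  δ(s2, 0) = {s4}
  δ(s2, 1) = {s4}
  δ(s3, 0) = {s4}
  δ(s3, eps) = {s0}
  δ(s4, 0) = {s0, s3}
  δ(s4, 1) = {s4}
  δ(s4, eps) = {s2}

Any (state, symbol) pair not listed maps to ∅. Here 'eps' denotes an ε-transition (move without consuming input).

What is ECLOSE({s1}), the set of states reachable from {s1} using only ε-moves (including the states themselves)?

Begin with {s1}.
No ε-moves leave this set, so the closure equals the set itself.

{s1}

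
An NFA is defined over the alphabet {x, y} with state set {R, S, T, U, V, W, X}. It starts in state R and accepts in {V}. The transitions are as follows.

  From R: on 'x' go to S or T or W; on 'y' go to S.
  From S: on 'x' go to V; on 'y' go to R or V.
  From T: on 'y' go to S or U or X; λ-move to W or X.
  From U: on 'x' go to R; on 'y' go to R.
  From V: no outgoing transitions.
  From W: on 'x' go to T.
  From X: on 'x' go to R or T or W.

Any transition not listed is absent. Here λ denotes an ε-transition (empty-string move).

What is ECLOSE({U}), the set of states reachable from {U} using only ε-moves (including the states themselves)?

{U}

Begin with {U}.
No ε-moves leave this set, so the closure equals the set itself.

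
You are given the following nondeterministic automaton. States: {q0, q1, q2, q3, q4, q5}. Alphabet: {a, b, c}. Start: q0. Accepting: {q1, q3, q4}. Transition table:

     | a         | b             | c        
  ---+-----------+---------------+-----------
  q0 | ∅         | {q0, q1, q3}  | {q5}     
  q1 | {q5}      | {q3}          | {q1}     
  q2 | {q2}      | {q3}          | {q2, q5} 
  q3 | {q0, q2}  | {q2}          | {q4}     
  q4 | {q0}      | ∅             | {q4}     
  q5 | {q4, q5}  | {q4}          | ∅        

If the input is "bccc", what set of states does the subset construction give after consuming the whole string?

{q1, q4}

Start in {q0}.
Read 'b': q0→{q0, q1, q3}; now {q0, q1, q3}.
Read 'c': q0→{q5}, q1→{q1}, q3→{q4}; now {q1, q4, q5}.
Read 'c': q1→{q1}, q4→{q4}, q5→∅; now {q1, q4}.
Read 'c': q1→{q1}, q4→{q4}; now {q1, q4}.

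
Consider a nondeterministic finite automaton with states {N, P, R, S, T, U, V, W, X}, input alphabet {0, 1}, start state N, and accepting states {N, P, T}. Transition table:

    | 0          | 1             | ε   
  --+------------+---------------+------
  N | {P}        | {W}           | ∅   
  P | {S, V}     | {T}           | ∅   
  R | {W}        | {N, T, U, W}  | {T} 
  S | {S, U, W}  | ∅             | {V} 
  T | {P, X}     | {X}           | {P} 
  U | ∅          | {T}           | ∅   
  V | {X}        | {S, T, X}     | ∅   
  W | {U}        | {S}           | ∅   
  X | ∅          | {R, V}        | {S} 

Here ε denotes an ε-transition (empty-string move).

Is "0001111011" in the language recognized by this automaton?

Yes

Start in {N}.
Read '0': {N} → {P}.
Read '0': {P} → {S, V}.
Read '0': {S, V} → {S, U, V, W, X}.
Read '1': {S, U, V, W, X} → {P, R, S, T, V, X}.
Read '1': {P, R, S, T, V, X} → {N, P, R, S, T, U, V, W, X}.
Read '1': {N, P, R, S, T, U, V, W, X} → {N, P, R, S, T, U, V, W, X}.
Read '1': {N, P, R, S, T, U, V, W, X} → {N, P, R, S, T, U, V, W, X}.
Read '0': {N, P, R, S, T, U, V, W, X} → {P, S, U, V, W, X}.
Read '1': {P, S, U, V, W, X} → {P, R, S, T, V, X}.
Read '1': {P, R, S, T, V, X} → {N, P, R, S, T, U, V, W, X}.
The final set {N, P, R, S, T, U, V, W, X} contains the accepting states N, P, T.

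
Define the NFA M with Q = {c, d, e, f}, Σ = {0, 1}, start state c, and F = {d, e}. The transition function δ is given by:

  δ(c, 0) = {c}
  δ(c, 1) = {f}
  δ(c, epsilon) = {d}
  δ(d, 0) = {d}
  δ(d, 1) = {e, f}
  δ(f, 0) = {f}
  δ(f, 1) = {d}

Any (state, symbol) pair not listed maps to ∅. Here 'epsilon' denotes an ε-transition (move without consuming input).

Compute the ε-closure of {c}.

Begin with {c}.
ε-move c → d; add d.

{c, d}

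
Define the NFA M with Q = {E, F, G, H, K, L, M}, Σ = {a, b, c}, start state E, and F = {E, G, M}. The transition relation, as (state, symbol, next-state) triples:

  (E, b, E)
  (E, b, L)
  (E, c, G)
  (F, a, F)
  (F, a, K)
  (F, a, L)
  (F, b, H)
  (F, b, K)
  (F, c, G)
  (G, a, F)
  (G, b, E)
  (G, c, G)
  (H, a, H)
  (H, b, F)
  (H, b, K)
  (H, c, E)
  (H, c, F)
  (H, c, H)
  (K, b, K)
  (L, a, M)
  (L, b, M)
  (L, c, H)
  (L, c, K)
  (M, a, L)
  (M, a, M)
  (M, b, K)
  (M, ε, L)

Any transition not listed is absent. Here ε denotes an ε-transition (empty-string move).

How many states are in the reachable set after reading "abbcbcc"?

Start in {E}.
Read 'a': {E} → ∅.
The set is empty and remains empty for the remaining 6 symbols.
That set has 0 states.

0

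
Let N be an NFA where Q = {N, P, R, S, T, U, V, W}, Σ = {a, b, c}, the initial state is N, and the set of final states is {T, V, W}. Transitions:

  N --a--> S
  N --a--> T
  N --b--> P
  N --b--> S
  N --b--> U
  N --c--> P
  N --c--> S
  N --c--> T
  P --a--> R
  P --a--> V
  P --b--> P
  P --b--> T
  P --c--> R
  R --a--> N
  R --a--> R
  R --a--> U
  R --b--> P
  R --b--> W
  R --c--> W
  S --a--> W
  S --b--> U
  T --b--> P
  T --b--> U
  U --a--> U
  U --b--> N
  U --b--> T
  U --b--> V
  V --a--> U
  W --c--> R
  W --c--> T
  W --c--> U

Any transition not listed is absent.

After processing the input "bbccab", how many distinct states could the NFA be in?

7

Start in {N}.
Read 'b': {N} → {P, S, U}.
Read 'b': {P, S, U} → {N, P, T, U, V}.
Read 'c': {N, P, T, U, V} → {P, R, S, T}.
Read 'c': {P, R, S, T} → {R, W}.
Read 'a': {R, W} → {N, R, U}.
Read 'b': {N, R, U} → {N, P, S, T, U, V, W}.
That set has 7 states.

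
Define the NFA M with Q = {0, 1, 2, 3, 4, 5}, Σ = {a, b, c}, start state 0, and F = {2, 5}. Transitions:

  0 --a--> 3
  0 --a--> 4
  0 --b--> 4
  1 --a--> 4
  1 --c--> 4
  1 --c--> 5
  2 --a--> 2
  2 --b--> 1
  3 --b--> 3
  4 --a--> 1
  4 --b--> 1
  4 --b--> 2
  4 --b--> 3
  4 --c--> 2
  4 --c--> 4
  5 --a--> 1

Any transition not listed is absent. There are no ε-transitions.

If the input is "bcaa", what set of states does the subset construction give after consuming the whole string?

{2, 4}

Start in {0}.
Read 'b': 0→{4}; now {4}.
Read 'c': 4→{2, 4}; now {2, 4}.
Read 'a': 2→{2}, 4→{1}; now {1, 2}.
Read 'a': 1→{4}, 2→{2}; now {2, 4}.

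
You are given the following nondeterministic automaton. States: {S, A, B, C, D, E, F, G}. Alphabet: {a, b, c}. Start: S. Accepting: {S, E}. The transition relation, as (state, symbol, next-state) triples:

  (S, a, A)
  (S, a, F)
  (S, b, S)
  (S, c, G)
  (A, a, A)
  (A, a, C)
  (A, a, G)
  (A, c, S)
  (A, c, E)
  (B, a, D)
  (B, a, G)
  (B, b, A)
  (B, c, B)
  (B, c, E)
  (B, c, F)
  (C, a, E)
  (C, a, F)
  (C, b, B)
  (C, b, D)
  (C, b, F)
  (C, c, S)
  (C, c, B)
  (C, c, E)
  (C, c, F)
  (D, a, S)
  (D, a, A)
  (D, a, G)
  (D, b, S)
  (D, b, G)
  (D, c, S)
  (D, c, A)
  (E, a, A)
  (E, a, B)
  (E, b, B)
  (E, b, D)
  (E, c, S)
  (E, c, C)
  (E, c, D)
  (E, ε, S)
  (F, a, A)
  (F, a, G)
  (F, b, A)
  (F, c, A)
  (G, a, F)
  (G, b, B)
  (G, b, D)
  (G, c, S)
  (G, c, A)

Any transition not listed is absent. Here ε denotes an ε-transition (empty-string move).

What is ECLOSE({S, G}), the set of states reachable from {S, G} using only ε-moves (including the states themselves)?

Begin with {S, G}.
No ε-moves leave this set, so the closure equals the set itself.

{S, G}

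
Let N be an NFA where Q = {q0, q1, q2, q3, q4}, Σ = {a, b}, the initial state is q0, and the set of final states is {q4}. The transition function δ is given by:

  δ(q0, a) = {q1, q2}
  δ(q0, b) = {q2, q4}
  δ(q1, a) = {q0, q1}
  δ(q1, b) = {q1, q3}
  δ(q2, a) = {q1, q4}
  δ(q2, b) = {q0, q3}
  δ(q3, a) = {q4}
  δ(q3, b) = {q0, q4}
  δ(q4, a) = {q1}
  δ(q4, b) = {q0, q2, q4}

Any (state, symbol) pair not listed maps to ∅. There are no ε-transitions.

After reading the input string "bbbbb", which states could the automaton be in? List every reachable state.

{q0, q2, q3, q4}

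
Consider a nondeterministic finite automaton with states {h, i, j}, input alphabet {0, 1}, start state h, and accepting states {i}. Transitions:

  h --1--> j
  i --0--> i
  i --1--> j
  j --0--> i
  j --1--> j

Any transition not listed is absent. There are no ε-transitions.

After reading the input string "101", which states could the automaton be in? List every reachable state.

{j}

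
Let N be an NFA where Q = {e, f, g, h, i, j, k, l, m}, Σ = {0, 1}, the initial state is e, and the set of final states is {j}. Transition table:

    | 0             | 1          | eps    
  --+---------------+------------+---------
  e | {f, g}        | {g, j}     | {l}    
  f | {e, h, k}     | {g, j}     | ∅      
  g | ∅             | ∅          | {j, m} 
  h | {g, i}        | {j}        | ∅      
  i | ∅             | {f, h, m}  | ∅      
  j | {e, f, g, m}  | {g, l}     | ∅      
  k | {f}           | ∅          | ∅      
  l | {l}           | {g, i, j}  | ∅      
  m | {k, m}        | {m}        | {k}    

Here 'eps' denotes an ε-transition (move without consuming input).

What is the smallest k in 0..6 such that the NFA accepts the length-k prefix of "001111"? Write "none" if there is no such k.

Start: ε-closure({e}) = {e, l}.
Read '0': {e, l} → {f, g, j, k, l, m}.
None of the earlier sets intersect F, but {f, g, j, k, l, m} does.

1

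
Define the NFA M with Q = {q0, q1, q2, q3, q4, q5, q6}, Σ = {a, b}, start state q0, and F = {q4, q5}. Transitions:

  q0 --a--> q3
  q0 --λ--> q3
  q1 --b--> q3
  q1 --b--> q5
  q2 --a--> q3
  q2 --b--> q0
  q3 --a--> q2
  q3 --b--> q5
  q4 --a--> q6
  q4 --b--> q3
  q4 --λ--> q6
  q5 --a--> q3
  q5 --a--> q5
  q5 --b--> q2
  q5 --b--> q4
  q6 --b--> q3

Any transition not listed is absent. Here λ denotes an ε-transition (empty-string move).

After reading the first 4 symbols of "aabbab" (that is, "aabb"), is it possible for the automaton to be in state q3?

No

Start: ε-closure({q0}) = {q0, q3}.
Read 'a': {q0, q3} → {q2, q3}.
Read 'a': {q2, q3} → {q2, q3}.
Read 'b': {q2, q3} → {q0, q3, q5}.
Read 'b': {q0, q3, q5} → {q2, q4, q5, q6}.
State q3 is not in {q2, q4, q5, q6}.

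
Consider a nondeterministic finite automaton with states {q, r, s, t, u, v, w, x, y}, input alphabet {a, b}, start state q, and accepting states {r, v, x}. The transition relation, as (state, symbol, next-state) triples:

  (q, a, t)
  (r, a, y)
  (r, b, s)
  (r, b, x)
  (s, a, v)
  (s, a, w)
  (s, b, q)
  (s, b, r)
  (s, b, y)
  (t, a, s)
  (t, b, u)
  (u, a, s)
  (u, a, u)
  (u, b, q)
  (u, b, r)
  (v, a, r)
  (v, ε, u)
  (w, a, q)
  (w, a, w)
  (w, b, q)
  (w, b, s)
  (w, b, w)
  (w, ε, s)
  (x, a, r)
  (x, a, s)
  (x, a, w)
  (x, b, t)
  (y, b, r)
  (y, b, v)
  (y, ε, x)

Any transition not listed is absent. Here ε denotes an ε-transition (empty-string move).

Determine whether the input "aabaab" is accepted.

Yes

Start in {q}.
Read 'a': q→{t}; now {t}.
Read 'a': t→{s}; now {s}.
Read 'b': s→{q, r, y}; union {q, r, y}; ε-closure = {q, r, x, y}.
Read 'a': q→{t}, r→{y}, x→{r, s, w}, y→∅; union {r, s, t, w, y}; ε-closure = {r, s, t, w, x, y}.
Read 'a': r→{y}, s→{v, w}, t→{s}, w→{q, w}, x→{r, s, w}, y→∅; union {q, r, s, v, w, y}; ε-closure = {q, r, s, u, v, w, x, y}.
Read 'b': q→∅, r→{s, x}, s→{q, r, y}, u→{q, r}, v→∅, w→{q, s, w}, x→{t}, y→{r, v}; union {q, r, s, t, v, w, x, y}; ε-closure = {q, r, s, t, u, v, w, x, y}.
The final set {q, r, s, t, u, v, w, x, y} contains the accepting states r, v, x.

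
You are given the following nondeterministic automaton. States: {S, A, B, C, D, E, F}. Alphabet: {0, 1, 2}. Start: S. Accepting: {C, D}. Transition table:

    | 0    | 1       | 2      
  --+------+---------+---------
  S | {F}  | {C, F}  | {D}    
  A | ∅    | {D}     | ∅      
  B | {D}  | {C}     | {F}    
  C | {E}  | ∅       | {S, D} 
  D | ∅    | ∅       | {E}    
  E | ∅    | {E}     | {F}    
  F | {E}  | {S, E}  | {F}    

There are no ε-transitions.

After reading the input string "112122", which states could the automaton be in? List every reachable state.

Start in {S}.
Read '1': S→{C, F}; now {C, F}.
Read '1': C→∅, F→{S, E}; now {S, E}.
Read '2': S→{D}, E→{F}; now {D, F}.
Read '1': D→∅, F→{S, E}; now {S, E}.
Read '2': S→{D}, E→{F}; now {D, F}.
Read '2': D→{E}, F→{F}; now {E, F}.

{E, F}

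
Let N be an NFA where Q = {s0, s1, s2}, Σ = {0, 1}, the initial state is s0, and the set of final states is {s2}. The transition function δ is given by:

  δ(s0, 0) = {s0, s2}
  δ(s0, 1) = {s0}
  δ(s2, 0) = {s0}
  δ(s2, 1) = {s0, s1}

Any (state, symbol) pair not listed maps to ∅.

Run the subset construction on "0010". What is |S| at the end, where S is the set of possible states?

2

Start in {s0}.
Read '0': s0→{s0, s2}; now {s0, s2}.
Read '0': s0→{s0, s2}, s2→{s0}; now {s0, s2}.
Read '1': s0→{s0}, s2→{s0, s1}; now {s0, s1}.
Read '0': s0→{s0, s2}, s1→∅; now {s0, s2}.
That set has 2 states.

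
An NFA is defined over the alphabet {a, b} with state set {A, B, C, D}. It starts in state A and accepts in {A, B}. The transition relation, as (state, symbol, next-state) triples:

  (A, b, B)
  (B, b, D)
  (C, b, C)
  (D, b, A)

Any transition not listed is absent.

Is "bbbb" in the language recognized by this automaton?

Start in {A}.
Read 'b': A→{B}; now {B}.
Read 'b': B→{D}; now {D}.
Read 'b': D→{A}; now {A}.
Read 'b': A→{B}; now {B}.
The final set {B} contains the accepting state B.

Yes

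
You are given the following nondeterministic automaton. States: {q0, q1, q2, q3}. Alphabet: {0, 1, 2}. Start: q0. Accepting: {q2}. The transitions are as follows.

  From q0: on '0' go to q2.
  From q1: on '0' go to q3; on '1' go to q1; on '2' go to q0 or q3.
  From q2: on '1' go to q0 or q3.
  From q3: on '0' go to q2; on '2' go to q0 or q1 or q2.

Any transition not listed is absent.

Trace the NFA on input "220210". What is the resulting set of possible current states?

Start in {q0}.
Read '2': {q0} → ∅.
The set is empty and remains empty for the remaining 5 symbols.

∅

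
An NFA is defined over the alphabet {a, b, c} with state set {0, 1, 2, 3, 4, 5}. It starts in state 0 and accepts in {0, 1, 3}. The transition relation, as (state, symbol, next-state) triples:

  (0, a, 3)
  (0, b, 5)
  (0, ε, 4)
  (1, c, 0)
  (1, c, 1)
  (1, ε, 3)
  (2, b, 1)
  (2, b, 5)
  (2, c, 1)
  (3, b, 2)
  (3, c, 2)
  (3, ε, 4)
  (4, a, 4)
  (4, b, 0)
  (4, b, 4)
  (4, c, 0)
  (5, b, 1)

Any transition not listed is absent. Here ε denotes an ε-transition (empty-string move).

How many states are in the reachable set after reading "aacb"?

Start: ε-closure({0}) = {0, 4}.
Read 'a': 0→{3}, 4→{4}; now {3, 4}.
Read 'a': 3→∅, 4→{4}; now {4}.
Read 'c': 4→{0}; union {0}; ε-closure = {0, 4}.
Read 'b': 0→{5}, 4→{0, 4}; now {0, 4, 5}.
That set has 3 states.

3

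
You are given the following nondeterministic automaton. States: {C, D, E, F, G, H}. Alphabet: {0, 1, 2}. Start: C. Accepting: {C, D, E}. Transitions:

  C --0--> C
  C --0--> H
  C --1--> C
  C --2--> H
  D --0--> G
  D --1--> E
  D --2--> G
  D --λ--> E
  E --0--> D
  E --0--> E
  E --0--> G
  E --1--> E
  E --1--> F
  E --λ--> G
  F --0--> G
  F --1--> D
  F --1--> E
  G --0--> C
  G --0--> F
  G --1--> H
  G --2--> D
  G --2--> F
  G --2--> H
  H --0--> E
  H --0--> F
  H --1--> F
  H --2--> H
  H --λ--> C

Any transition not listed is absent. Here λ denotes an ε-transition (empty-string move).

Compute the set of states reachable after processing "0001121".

Start in {C}.
Read '0': C→{C, H}; now {C, H}.
Read '0': C→{C, H}, H→{E, F}; union {C, E, F, H}; ε-closure = {C, E, F, G, H}.
Read '0': C→{C, H}, E→{D, E, G}, F→{G}, G→{C, F}, H→{E, F}; now {C, D, E, F, G, H}.
Read '1': C→{C}, D→{E}, E→{E, F}, F→{D, E}, G→{H}, H→{F}; union {C, D, E, F, H}; ε-closure = {C, D, E, F, G, H}.
Read '1': C→{C}, D→{E}, E→{E, F}, F→{D, E}, G→{H}, H→{F}; union {C, D, E, F, H}; ε-closure = {C, D, E, F, G, H}.
Read '2': C→{H}, D→{G}, E→∅, F→∅, G→{D, F, H}, H→{H}; union {D, F, G, H}; ε-closure = {C, D, E, F, G, H}.
Read '1': C→{C}, D→{E}, E→{E, F}, F→{D, E}, G→{H}, H→{F}; union {C, D, E, F, H}; ε-closure = {C, D, E, F, G, H}.

{C, D, E, F, G, H}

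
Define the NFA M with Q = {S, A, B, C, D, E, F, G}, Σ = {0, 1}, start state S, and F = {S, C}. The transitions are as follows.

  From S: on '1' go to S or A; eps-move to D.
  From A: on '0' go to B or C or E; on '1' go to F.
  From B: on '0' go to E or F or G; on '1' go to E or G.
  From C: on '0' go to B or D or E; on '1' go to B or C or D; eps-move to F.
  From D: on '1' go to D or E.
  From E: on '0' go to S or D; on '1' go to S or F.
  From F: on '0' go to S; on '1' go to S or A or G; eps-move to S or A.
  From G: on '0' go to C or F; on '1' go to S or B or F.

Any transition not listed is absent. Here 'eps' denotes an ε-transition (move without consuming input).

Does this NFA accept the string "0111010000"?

Start: ε-closure({S}) = {S, D}.
Read '0': {S, D} → ∅.
The set is empty and remains empty for the remaining 9 symbols.
The final set ∅ contains no accepting state.

No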